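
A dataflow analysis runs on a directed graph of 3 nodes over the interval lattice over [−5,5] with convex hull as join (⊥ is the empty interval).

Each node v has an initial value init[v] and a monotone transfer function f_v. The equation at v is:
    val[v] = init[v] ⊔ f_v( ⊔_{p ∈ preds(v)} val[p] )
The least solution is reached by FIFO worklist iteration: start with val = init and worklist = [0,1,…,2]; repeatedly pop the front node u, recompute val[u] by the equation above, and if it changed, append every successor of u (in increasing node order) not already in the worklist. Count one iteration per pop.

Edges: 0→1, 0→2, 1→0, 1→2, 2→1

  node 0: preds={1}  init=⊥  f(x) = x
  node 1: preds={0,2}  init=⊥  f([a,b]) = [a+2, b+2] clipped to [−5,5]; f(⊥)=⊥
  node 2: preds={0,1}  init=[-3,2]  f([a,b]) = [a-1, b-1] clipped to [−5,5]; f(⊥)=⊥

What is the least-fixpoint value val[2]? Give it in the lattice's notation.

Iteration log — 9 steps:
  step 1. node 0  ⊔preds=⊥  new=⊥  stable
  step 2. node 1  ⊔preds=[-3,2]  new=[-1,4]  old=⊥  +wl: 0
  step 3. node 2  ⊔preds=[-1,4]  new=[-3,3]  old=[-3,2]  +wl: 1
  step 4. node 0  ⊔preds=[-1,4]  new=[-1,4]  old=⊥  +wl: 2
  step 5. node 1  ⊔preds=[-3,4]  new=[-1,5]  old=[-1,4]  +wl: 0
  step 6. node 2  ⊔preds=[-1,5]  new=[-3,4]  old=[-3,3]  +wl: 1
  step 7. node 0  ⊔preds=[-1,5]  new=[-1,5]  old=[-1,4]  +wl: 2
  step 8. node 1  ⊔preds=[-3,5]  new=[-1,5]  stable
  step 9. node 2  ⊔preds=[-1,5]  new=[-3,4]  stable

Least fixpoint reached:
  node 0: [-1,5]
  node 1: [-1,5]
  node 2: [-3,4]

[-3,4]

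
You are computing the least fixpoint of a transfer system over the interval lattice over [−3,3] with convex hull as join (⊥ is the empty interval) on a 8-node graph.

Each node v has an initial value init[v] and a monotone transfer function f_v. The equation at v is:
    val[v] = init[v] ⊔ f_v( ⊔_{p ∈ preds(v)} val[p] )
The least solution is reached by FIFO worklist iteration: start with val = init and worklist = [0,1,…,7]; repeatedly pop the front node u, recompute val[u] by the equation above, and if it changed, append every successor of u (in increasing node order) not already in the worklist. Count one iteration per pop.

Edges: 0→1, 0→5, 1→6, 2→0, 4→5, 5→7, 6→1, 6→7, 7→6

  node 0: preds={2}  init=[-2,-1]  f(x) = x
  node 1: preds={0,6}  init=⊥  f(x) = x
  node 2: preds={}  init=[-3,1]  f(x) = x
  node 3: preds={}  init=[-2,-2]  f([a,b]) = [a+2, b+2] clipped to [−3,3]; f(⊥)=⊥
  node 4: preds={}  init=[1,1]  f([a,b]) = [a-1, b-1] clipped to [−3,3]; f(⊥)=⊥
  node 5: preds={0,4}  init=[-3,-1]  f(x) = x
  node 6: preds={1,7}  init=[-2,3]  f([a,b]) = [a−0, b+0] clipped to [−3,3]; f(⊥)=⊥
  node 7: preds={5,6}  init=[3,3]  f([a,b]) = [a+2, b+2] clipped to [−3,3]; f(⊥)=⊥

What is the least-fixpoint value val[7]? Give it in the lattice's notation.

[-1,3]

Iteration log — 10 steps:
  step 1. node 0  ⊔preds=[-3,1]  new=[-3,1]  old=[-2,-1]  +wl: 
  step 2. node 1  ⊔preds=[-3,3]  new=[-3,3]  old=⊥  +wl: 
  step 3. node 2  ⊔preds=⊥  new=[-3,1]  stable
  step 4. node 3  ⊔preds=⊥  new=[-2,-2]  stable
  step 5. node 4  ⊔preds=⊥  new=[1,1]  stable
  step 6. node 5  ⊔preds=[-3,1]  new=[-3,1]  old=[-3,-1]  +wl: 
  step 7. node 6  ⊔preds=[-3,3]  new=[-3,3]  old=[-2,3]  +wl: 1
  step 8. node 7  ⊔preds=[-3,3]  new=[-1,3]  old=[3,3]  +wl: 6
  step 9. node 1  ⊔preds=[-3,3]  new=[-3,3]  stable
  step 10. node 6  ⊔preds=[-3,3]  new=[-3,3]  stable

Least fixpoint reached:
  node 0: [-3,1]
  node 1: [-3,3]
  node 2: [-3,1]
  node 3: [-2,-2]
  node 4: [1,1]
  node 5: [-3,1]
  node 6: [-3,3]
  node 7: [-1,3]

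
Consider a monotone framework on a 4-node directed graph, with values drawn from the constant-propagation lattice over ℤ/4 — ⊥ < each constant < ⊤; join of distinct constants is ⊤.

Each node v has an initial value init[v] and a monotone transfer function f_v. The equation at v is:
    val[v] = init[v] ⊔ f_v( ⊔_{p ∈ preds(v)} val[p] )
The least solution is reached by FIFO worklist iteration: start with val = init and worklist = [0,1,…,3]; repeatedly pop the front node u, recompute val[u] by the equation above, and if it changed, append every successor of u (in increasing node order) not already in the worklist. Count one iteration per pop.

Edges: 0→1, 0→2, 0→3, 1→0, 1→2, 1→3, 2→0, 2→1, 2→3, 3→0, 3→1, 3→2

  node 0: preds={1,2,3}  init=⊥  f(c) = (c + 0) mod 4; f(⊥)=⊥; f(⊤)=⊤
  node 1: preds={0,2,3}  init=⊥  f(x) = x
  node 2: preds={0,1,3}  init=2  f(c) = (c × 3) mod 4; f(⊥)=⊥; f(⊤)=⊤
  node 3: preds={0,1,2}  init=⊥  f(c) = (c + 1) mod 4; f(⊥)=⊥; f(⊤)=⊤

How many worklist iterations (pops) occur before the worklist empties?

Trace (11 dequeues):
  [1] u=0 | in 2 | out 2 | prev ⊥ | push {}
  [2] u=1 | in 2 | out 2 | prev ⊥ | push {0}
  [3] u=2 | in 2 | out 2 | ==
  [4] u=3 | in 2 | out 3 | prev ⊥ | push {1,2}
  [5] u=0 | in ⊤ | out ⊤ | prev 2 | push {3}
  [6] u=1 | in ⊤ | out ⊤ | prev 2 | push {0}
  [7] u=2 | in ⊤ | out ⊤ | prev 2 | push {1}
  [8] u=3 | in ⊤ | out ⊤ | prev 3 | push {2}
  [9] u=0 | in ⊤ | out ⊤ | ==
  [10] u=1 | in ⊤ | out ⊤ | ==
  [11] u=2 | in ⊤ | out ⊤ | ==

Converged values:
  [0] ⊤
  [1] ⊤
  [2] ⊤
  [3] ⊤

11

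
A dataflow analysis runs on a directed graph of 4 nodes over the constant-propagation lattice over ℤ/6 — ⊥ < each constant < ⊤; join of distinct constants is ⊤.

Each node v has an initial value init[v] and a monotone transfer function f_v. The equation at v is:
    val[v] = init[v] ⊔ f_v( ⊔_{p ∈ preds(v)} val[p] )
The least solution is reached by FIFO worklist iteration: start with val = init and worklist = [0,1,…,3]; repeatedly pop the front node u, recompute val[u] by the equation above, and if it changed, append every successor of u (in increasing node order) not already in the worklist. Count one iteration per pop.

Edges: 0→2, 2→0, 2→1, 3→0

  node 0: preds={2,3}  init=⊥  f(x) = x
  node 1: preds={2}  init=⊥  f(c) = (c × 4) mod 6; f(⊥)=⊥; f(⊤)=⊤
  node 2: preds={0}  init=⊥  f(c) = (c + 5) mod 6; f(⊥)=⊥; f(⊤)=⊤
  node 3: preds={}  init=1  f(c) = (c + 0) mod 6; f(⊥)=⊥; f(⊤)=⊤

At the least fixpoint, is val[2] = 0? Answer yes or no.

no

Trace (9 dequeues):
  [1] u=0 | in 1 | out 1 | prev ⊥ | push {}
  [2] u=1 | in ⊥ | out ⊥ | ==
  [3] u=2 | in 1 | out 0 | prev ⊥ | push {0,1}
  [4] u=3 | in ⊥ | out 1 | ==
  [5] u=0 | in ⊤ | out ⊤ | prev 1 | push {2}
  [6] u=1 | in 0 | out 0 | prev ⊥ | push {}
  [7] u=2 | in ⊤ | out ⊤ | prev 0 | push {0,1}
  [8] u=0 | in ⊤ | out ⊤ | ==
  [9] u=1 | in ⊤ | out ⊤ | prev 0 | push {}

Converged values:
  [0] ⊤
  [1] ⊤
  [2] ⊤
  [3] 1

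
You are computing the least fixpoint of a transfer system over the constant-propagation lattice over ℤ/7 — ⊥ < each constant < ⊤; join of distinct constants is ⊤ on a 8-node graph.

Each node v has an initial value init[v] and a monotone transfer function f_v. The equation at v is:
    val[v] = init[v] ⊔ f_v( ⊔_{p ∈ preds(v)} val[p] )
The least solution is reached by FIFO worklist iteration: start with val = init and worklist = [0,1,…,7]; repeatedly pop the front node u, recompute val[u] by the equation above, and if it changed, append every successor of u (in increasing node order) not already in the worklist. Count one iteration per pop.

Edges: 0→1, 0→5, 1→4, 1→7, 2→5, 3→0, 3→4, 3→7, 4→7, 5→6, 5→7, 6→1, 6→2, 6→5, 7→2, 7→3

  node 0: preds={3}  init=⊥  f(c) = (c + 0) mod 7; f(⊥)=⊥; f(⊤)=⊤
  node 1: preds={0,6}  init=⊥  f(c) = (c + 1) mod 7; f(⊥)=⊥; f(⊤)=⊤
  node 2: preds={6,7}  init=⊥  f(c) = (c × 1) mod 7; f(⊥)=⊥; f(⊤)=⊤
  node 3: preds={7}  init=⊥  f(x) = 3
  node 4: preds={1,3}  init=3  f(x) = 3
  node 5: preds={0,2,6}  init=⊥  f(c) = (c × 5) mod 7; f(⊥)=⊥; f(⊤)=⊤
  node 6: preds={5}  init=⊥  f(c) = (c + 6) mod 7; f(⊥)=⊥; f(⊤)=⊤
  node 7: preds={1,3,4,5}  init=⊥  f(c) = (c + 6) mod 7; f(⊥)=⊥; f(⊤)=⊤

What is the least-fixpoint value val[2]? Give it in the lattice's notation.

Trace (22 dequeues):
  [1] u=0 | in ⊥ | out ⊥ | ==
  [2] u=1 | in ⊥ | out ⊥ | ==
  [3] u=2 | in ⊥ | out ⊥ | ==
  [4] u=3 | in ⊥ | out 3 | prev ⊥ | push {0}
  [5] u=4 | in 3 | out 3 | ==
  [6] u=5 | in ⊥ | out ⊥ | ==
  [7] u=6 | in ⊥ | out ⊥ | ==
  [8] u=7 | in 3 | out 2 | prev ⊥ | push {2,3}
  [9] u=0 | in 3 | out 3 | prev ⊥ | push {1,5}
  [10] u=2 | in 2 | out 2 | prev ⊥ | push {}
  [11] u=3 | in 2 | out 3 | ==
  [12] u=1 | in 3 | out 4 | prev ⊥ | push {4,7}
  [13] u=5 | in ⊤ | out ⊤ | prev ⊥ | push {6}
  [14] u=4 | in ⊤ | out 3 | ==
  [15] u=7 | in ⊤ | out ⊤ | prev 2 | push {2,3}
  [16] u=6 | in ⊤ | out ⊤ | prev ⊥ | push {1,5}
  [17] u=2 | in ⊤ | out ⊤ | prev 2 | push {}
  [18] u=3 | in ⊤ | out 3 | ==
  [19] u=1 | in ⊤ | out ⊤ | prev 4 | push {4,7}
  [20] u=5 | in ⊤ | out ⊤ | ==
  [21] u=4 | in ⊤ | out 3 | ==
  [22] u=7 | in ⊤ | out ⊤ | ==

Converged values:
  [0] 3
  [1] ⊤
  [2] ⊤
  [3] 3
  [4] 3
  [5] ⊤
  [6] ⊤
  [7] ⊤

⊤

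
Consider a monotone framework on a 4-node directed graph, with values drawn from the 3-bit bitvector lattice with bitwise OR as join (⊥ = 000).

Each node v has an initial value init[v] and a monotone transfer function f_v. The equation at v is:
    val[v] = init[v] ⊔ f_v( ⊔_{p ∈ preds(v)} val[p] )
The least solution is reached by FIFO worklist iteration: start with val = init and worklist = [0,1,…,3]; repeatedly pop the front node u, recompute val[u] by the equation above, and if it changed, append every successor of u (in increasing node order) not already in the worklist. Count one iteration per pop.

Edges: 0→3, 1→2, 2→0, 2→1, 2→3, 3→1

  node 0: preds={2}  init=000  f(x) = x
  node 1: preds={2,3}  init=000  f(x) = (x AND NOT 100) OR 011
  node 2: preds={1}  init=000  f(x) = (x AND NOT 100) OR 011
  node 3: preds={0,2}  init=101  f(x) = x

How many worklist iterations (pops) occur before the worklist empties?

7

Iteration log — 7 steps:
  step 1. node 0  ⊔preds=000  new=000  stable
  step 2. node 1  ⊔preds=101  new=011  old=000  +wl: 
  step 3. node 2  ⊔preds=011  new=011  old=000  +wl: 0,1
  step 4. node 3  ⊔preds=011  new=111  old=101  +wl: 
  step 5. node 0  ⊔preds=011  new=011  old=000  +wl: 3
  step 6. node 1  ⊔preds=111  new=011  stable
  step 7. node 3  ⊔preds=011  new=111  stable

Least fixpoint reached:
  node 0: 011
  node 1: 011
  node 2: 011
  node 3: 111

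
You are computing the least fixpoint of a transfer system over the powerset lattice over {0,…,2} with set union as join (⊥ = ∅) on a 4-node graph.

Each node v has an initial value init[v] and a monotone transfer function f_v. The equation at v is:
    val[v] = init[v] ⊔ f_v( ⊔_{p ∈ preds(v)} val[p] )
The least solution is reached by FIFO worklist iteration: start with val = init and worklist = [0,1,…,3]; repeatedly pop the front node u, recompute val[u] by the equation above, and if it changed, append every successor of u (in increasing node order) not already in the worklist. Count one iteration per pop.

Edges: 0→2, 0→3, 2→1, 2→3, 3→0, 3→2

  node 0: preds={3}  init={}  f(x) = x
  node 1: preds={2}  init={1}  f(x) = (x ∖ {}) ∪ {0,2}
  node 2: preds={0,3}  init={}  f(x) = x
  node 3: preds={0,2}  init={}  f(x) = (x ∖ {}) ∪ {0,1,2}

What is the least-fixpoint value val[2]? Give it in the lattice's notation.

{0,1,2}

Trace (8 dequeues):
  [1] u=0 | in {} | out {} | ==
  [2] u=1 | in {} | out {0,1,2} | prev {1} | push {}
  [3] u=2 | in {} | out {} | ==
  [4] u=3 | in {} | out {0,1,2} | prev {} | push {0,2}
  [5] u=0 | in {0,1,2} | out {0,1,2} | prev {} | push {3}
  [6] u=2 | in {0,1,2} | out {0,1,2} | prev {} | push {1}
  [7] u=3 | in {0,1,2} | out {0,1,2} | ==
  [8] u=1 | in {0,1,2} | out {0,1,2} | ==

Converged values:
  [0] {0,1,2}
  [1] {0,1,2}
  [2] {0,1,2}
  [3] {0,1,2}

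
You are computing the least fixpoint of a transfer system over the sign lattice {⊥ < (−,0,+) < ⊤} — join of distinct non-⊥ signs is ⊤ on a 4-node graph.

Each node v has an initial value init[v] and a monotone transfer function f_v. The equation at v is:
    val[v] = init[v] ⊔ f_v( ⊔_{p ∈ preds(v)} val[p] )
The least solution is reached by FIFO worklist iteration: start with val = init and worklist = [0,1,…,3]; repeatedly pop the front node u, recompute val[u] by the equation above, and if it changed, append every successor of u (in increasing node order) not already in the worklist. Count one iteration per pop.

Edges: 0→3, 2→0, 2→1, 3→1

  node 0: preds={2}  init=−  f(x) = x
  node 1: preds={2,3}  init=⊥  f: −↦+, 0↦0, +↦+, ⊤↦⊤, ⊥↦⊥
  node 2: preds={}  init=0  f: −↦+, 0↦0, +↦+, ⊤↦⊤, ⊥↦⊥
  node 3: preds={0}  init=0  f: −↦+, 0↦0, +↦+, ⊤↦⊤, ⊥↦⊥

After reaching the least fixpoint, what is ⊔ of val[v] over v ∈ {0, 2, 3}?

Worklist (5 pops):
  #1 pop 0: in=0 → ⊤ (was −); enqueue []
  #2 pop 1: in=0 → 0 (was ⊥); enqueue []
  #3 pop 2: in=⊥ → 0 (no change)
  #4 pop 3: in=⊤ → ⊤ (was 0); enqueue [1]
  #5 pop 1: in=⊤ → ⊤ (was 0); enqueue []

Fixpoint:
  val[0] = ⊤
  val[1] = ⊤
  val[2] = 0
  val[3] = ⊤

⊤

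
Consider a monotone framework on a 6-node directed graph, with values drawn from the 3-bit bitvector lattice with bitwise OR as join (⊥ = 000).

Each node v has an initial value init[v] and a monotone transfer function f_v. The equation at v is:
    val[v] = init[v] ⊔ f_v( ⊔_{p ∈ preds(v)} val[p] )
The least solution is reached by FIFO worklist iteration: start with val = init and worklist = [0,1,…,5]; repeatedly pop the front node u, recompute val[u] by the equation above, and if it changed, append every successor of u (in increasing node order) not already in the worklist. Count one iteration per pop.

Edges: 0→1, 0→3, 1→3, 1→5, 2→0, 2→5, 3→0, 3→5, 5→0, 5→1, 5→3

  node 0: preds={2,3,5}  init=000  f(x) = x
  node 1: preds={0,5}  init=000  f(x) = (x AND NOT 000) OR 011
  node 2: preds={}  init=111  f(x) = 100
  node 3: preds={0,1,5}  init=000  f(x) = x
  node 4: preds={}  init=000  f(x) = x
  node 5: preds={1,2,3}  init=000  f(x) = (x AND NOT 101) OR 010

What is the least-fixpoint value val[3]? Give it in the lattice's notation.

Worklist (9 pops):
  #1 pop 0: in=111 → 111 (was 000); enqueue []
  #2 pop 1: in=111 → 111 (was 000); enqueue []
  #3 pop 2: in=000 → 111 (no change)
  #4 pop 3: in=111 → 111 (was 000); enqueue [0]
  #5 pop 4: in=000 → 000 (no change)
  #6 pop 5: in=111 → 010 (was 000); enqueue [1,3]
  #7 pop 0: in=111 → 111 (no change)
  #8 pop 1: in=111 → 111 (no change)
  #9 pop 3: in=111 → 111 (no change)

Fixpoint:
  val[0] = 111
  val[1] = 111
  val[2] = 111
  val[3] = 111
  val[4] = 000
  val[5] = 010

111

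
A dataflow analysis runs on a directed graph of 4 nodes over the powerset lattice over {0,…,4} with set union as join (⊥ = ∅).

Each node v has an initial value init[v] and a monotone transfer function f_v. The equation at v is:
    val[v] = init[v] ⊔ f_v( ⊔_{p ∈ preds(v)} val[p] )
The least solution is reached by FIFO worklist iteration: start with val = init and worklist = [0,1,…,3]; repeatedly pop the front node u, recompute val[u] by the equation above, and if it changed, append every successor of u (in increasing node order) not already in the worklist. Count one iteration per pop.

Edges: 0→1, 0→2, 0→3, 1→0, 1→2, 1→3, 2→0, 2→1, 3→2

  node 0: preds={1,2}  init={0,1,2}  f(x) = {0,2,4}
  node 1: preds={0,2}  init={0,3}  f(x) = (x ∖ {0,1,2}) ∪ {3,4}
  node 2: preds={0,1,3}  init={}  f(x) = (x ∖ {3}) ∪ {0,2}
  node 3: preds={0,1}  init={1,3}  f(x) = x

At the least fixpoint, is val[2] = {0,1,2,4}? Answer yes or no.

Iteration log — 7 steps:
  step 1. node 0  ⊔preds={0,3}  new={0,1,2,4}  old={0,1,2}  +wl: 
  step 2. node 1  ⊔preds={0,1,2,4}  new={0,3,4}  old={0,3}  +wl: 0
  step 3. node 2  ⊔preds={0,1,2,3,4}  new={0,1,2,4}  old={}  +wl: 1
  step 4. node 3  ⊔preds={0,1,2,3,4}  new={0,1,2,3,4}  old={1,3}  +wl: 2
  step 5. node 0  ⊔preds={0,1,2,3,4}  new={0,1,2,4}  stable
  step 6. node 1  ⊔preds={0,1,2,4}  new={0,3,4}  stable
  step 7. node 2  ⊔preds={0,1,2,3,4}  new={0,1,2,4}  stable

Least fixpoint reached:
  node 0: {0,1,2,4}
  node 1: {0,3,4}
  node 2: {0,1,2,4}
  node 3: {0,1,2,3,4}

yes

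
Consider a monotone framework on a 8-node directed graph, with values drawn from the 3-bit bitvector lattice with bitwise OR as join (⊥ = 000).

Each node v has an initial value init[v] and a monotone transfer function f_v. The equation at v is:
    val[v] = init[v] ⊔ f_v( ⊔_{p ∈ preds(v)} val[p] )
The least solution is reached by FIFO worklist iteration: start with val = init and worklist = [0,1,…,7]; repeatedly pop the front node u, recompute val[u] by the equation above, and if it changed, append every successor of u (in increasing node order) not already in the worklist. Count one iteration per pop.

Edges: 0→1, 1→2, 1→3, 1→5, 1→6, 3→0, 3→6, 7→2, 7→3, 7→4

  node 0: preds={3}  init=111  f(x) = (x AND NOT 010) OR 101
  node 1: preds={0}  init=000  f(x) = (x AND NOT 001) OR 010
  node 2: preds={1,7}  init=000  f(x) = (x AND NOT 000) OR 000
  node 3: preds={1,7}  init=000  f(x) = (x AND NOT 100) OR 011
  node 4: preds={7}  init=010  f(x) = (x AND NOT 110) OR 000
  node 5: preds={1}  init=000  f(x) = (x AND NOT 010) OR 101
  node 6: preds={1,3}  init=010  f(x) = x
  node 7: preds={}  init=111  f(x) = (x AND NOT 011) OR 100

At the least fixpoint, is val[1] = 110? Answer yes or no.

Trace (9 dequeues):
  [1] u=0 | in 000 | out 111 | ==
  [2] u=1 | in 111 | out 110 | prev 000 | push {}
  [3] u=2 | in 111 | out 111 | prev 000 | push {}
  [4] u=3 | in 111 | out 011 | prev 000 | push {0}
  [5] u=4 | in 111 | out 011 | prev 010 | push {}
  [6] u=5 | in 110 | out 101 | prev 000 | push {}
  [7] u=6 | in 111 | out 111 | prev 010 | push {}
  [8] u=7 | in 000 | out 111 | ==
  [9] u=0 | in 011 | out 111 | ==

Converged values:
  [0] 111
  [1] 110
  [2] 111
  [3] 011
  [4] 011
  [5] 101
  [6] 111
  [7] 111

yes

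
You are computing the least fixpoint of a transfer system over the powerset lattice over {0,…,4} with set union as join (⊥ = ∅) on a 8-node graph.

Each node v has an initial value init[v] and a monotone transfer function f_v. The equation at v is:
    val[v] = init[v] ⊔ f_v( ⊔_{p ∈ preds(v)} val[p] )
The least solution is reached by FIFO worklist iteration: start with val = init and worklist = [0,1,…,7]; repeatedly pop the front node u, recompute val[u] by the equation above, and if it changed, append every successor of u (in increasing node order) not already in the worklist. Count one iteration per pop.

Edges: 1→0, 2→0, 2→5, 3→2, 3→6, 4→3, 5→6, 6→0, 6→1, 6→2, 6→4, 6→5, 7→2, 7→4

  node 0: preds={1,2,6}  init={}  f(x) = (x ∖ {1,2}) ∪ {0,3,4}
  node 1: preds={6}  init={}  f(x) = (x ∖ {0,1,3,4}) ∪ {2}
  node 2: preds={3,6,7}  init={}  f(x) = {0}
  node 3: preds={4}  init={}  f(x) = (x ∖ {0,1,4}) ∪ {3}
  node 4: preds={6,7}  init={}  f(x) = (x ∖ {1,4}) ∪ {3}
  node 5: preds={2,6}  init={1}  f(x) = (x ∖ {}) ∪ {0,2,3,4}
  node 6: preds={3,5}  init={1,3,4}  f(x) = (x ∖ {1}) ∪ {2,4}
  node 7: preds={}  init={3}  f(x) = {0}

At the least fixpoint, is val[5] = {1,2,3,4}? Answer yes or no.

Worklist (17 pops):
  #1 pop 0: in={1,3,4} → {0,3,4} (was {}); enqueue []
  #2 pop 1: in={1,3,4} → {2} (was {}); enqueue [0]
  #3 pop 2: in={1,3,4} → {0} (was {}); enqueue []
  #4 pop 3: in={} → {3} (was {}); enqueue [2]
  #5 pop 4: in={1,3,4} → {3} (was {}); enqueue [3]
  #6 pop 5: in={0,1,3,4} → {0,1,2,3,4} (was {1}); enqueue []
  #7 pop 6: in={0,1,2,3,4} → {0,1,2,3,4} (was {1,3,4}); enqueue [1,4,5]
  #8 pop 7: in={} → {0,3} (was {3}); enqueue []
  #9 pop 0: in={0,1,2,3,4} → {0,3,4} (no change)
  #10 pop 2: in={0,1,2,3,4} → {0} (no change)
  #11 pop 3: in={3} → {3} (no change)
  #12 pop 1: in={0,1,2,3,4} → {2} (no change)
  #13 pop 4: in={0,1,2,3,4} → {0,2,3} (was {3}); enqueue [3]
  #14 pop 5: in={0,1,2,3,4} → {0,1,2,3,4} (no change)
  #15 pop 3: in={0,2,3} → {2,3} (was {3}); enqueue [2,6]
  #16 pop 2: in={0,1,2,3,4} → {0} (no change)
  #17 pop 6: in={0,1,2,3,4} → {0,1,2,3,4} (no change)

Fixpoint:
  val[0] = {0,3,4}
  val[1] = {2}
  val[2] = {0}
  val[3] = {2,3}
  val[4] = {0,2,3}
  val[5] = {0,1,2,3,4}
  val[6] = {0,1,2,3,4}
  val[7] = {0,3}

no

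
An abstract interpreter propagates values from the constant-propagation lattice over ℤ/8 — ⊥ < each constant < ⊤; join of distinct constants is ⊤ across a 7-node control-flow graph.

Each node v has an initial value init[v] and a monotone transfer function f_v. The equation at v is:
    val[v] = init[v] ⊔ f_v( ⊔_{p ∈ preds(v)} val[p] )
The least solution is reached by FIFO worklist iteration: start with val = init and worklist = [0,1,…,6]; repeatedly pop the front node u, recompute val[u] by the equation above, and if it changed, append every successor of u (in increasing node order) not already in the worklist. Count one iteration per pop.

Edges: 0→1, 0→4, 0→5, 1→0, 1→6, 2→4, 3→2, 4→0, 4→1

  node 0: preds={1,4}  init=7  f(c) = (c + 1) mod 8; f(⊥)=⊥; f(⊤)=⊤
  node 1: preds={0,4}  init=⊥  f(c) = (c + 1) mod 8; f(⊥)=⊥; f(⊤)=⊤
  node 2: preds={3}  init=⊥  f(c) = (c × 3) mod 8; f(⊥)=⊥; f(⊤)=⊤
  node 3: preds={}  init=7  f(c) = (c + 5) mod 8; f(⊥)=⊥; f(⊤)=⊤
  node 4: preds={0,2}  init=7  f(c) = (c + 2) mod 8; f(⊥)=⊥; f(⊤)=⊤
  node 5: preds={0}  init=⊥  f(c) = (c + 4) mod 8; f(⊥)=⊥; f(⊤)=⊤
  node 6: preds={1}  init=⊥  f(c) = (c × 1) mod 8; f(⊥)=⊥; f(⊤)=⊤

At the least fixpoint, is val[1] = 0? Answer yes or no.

no

Iteration log — 9 steps:
  step 1. node 0  ⊔preds=7  new=⊤  old=7  +wl: 
  step 2. node 1  ⊔preds=⊤  new=⊤  old=⊥  +wl: 0
  step 3. node 2  ⊔preds=7  new=5  old=⊥  +wl: 
  step 4. node 3  ⊔preds=⊥  new=7  stable
  step 5. node 4  ⊔preds=⊤  new=⊤  old=7  +wl: 1
  step 6. node 5  ⊔preds=⊤  new=⊤  old=⊥  +wl: 
  step 7. node 6  ⊔preds=⊤  new=⊤  old=⊥  +wl: 
  step 8. node 0  ⊔preds=⊤  new=⊤  stable
  step 9. node 1  ⊔preds=⊤  new=⊤  stable

Least fixpoint reached:
  node 0: ⊤
  node 1: ⊤
  node 2: 5
  node 3: 7
  node 4: ⊤
  node 5: ⊤
  node 6: ⊤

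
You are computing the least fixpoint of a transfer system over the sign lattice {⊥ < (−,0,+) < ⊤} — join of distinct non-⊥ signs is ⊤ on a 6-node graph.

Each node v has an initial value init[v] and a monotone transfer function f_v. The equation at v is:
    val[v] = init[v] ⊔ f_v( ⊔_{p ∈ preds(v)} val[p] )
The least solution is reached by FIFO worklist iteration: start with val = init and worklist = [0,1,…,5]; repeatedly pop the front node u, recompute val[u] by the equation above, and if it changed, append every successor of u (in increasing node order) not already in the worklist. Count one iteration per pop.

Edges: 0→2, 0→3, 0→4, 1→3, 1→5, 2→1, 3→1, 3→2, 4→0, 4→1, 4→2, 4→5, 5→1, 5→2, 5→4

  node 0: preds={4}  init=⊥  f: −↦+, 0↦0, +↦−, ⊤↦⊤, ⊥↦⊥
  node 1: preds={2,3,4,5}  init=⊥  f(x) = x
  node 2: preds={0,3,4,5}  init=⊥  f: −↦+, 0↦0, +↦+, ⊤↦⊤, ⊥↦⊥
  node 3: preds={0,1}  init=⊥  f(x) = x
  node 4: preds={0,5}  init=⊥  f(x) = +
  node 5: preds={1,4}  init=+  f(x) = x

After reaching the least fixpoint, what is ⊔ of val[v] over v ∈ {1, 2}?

Iteration log — 19 steps:
  step 1. node 0  ⊔preds=⊥  new=⊥  stable
  step 2. node 1  ⊔preds=+  new=+  old=⊥  +wl: 
  step 3. node 2  ⊔preds=+  new=+  old=⊥  +wl: 1
  step 4. node 3  ⊔preds=+  new=+  old=⊥  +wl: 2
  step 5. node 4  ⊔preds=+  new=+  old=⊥  +wl: 0
  step 6. node 5  ⊔preds=+  new=+  stable
  step 7. node 1  ⊔preds=+  new=+  stable
  step 8. node 2  ⊔preds=+  new=+  stable
  step 9. node 0  ⊔preds=+  new=−  old=⊥  +wl: 2,3,4
  step 10. node 2  ⊔preds=⊤  new=⊤  old=+  +wl: 1
  step 11. node 3  ⊔preds=⊤  new=⊤  old=+  +wl: 2
  step 12. node 4  ⊔preds=⊤  new=+  stable
  step 13. node 1  ⊔preds=⊤  new=⊤  old=+  +wl: 3,5
  step 14. node 2  ⊔preds=⊤  new=⊤  stable
  step 15. node 3  ⊔preds=⊤  new=⊤  stable
  step 16. node 5  ⊔preds=⊤  new=⊤  old=+  +wl: 1,2,4
  step 17. node 1  ⊔preds=⊤  new=⊤  stable
  step 18. node 2  ⊔preds=⊤  new=⊤  stable
  step 19. node 4  ⊔preds=⊤  new=+  stable

Least fixpoint reached:
  node 0: −
  node 1: ⊤
  node 2: ⊤
  node 3: ⊤
  node 4: +
  node 5: ⊤

⊤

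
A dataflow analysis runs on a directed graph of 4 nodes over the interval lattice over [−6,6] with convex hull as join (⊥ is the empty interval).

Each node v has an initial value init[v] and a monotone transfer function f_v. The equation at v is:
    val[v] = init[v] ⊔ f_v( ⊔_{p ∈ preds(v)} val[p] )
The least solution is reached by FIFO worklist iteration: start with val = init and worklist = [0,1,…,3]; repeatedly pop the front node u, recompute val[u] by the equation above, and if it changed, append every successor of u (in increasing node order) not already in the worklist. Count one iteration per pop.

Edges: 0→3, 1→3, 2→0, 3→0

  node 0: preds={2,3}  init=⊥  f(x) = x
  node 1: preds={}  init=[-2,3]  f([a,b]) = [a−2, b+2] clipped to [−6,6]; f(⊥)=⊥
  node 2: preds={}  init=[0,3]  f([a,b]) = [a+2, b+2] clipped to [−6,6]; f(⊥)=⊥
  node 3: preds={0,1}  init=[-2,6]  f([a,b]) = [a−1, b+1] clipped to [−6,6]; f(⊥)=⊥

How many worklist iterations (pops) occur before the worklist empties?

12

Worklist (12 pops):
  #1 pop 0: in=[-2,6] → [-2,6] (was ⊥); enqueue []
  #2 pop 1: in=⊥ → [-2,3] (no change)
  #3 pop 2: in=⊥ → [0,3] (no change)
  #4 pop 3: in=[-2,6] → [-3,6] (was [-2,6]); enqueue [0]
  #5 pop 0: in=[-3,6] → [-3,6] (was [-2,6]); enqueue [3]
  #6 pop 3: in=[-3,6] → [-4,6] (was [-3,6]); enqueue [0]
  #7 pop 0: in=[-4,6] → [-4,6] (was [-3,6]); enqueue [3]
  #8 pop 3: in=[-4,6] → [-5,6] (was [-4,6]); enqueue [0]
  #9 pop 0: in=[-5,6] → [-5,6] (was [-4,6]); enqueue [3]
  #10 pop 3: in=[-5,6] → [-6,6] (was [-5,6]); enqueue [0]
  #11 pop 0: in=[-6,6] → [-6,6] (was [-5,6]); enqueue [3]
  #12 pop 3: in=[-6,6] → [-6,6] (no change)

Fixpoint:
  val[0] = [-6,6]
  val[1] = [-2,3]
  val[2] = [0,3]
  val[3] = [-6,6]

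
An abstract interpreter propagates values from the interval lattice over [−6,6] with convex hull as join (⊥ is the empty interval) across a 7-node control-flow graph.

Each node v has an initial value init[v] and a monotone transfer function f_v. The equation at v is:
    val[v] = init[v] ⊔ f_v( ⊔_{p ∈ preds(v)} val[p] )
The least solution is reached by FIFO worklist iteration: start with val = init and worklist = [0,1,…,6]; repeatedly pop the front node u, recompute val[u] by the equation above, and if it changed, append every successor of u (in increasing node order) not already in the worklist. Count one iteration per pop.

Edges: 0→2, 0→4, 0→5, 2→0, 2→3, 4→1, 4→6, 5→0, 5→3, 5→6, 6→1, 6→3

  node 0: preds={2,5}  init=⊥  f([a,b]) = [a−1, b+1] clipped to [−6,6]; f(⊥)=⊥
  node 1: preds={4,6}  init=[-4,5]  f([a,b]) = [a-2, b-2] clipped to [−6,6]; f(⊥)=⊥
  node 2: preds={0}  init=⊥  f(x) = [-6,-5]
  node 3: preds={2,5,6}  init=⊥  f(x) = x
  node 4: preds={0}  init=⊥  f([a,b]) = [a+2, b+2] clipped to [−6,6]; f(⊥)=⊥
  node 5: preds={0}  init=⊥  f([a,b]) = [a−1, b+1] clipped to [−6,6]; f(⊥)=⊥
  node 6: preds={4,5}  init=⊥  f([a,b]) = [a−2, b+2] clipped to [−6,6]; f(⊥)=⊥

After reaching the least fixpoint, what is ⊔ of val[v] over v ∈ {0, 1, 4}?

Trace (53 dequeues):
  [1] u=0 | in ⊥ | out ⊥ | ==
  [2] u=1 | in ⊥ | out [-4,5] | ==
  [3] u=2 | in ⊥ | out [-6,-5] | prev ⊥ | push {0}
  [4] u=3 | in [-6,-5] | out [-6,-5] | prev ⊥ | push {}
  [5] u=4 | in ⊥ | out ⊥ | ==
  [6] u=5 | in ⊥ | out ⊥ | ==
  [7] u=6 | in ⊥ | out ⊥ | ==
  [8] u=0 | in [-6,-5] | out [-6,-4] | prev ⊥ | push {2,4,5}
  [9] u=2 | in [-6,-4] | out [-6,-5] | ==
  [10] u=4 | in [-6,-4] | out [-4,-2] | prev ⊥ | push {1,6}
  [11] u=5 | in [-6,-4] | out [-6,-3] | prev ⊥ | push {0,3}
  [12] u=1 | in [-4,-2] | out [-6,5] | prev [-4,5] | push {}
  [13] u=6 | in [-6,-2] | out [-6,0] | prev ⊥ | push {1}
  [14] u=0 | in [-6,-3] | out [-6,-2] | prev [-6,-4] | push {2,4,5}
  [15] u=3 | in [-6,0] | out [-6,0] | prev [-6,-5] | push {}
  [16] u=1 | in [-6,0] | out [-6,5] | ==
  [17] u=2 | in [-6,-2] | out [-6,-5] | ==
  [18] u=4 | in [-6,-2] | out [-4,0] | prev [-4,-2] | push {1,6}
  [19] u=5 | in [-6,-2] | out [-6,-1] | prev [-6,-3] | push {0,3}
  [20] u=1 | in [-6,0] | out [-6,5] | ==
  [21] u=6 | in [-6,0] | out [-6,2] | prev [-6,0] | push {1}
  [22] u=0 | in [-6,-1] | out [-6,0] | prev [-6,-2] | push {2,4,5}
  [23] u=3 | in [-6,2] | out [-6,2] | prev [-6,0] | push {}
  [24] u=1 | in [-6,2] | out [-6,5] | ==
  [25] u=2 | in [-6,0] | out [-6,-5] | ==
  [26] u=4 | in [-6,0] | out [-4,2] | prev [-4,0] | push {1,6}
  [27] u=5 | in [-6,0] | out [-6,1] | prev [-6,-1] | push {0,3}
  [28] u=1 | in [-6,2] | out [-6,5] | ==
  [29] u=6 | in [-6,2] | out [-6,4] | prev [-6,2] | push {1}
  [30] u=0 | in [-6,1] | out [-6,2] | prev [-6,0] | push {2,4,5}
  [31] u=3 | in [-6,4] | out [-6,4] | prev [-6,2] | push {}
  [32] u=1 | in [-6,4] | out [-6,5] | ==
  [33] u=2 | in [-6,2] | out [-6,-5] | ==
  [34] u=4 | in [-6,2] | out [-4,4] | prev [-4,2] | push {1,6}
  [35] u=5 | in [-6,2] | out [-6,3] | prev [-6,1] | push {0,3}
  [36] u=1 | in [-6,4] | out [-6,5] | ==
  [37] u=6 | in [-6,4] | out [-6,6] | prev [-6,4] | push {1}
  [38] u=0 | in [-6,3] | out [-6,4] | prev [-6,2] | push {2,4,5}
  [39] u=3 | in [-6,6] | out [-6,6] | prev [-6,4] | push {}
  [40] u=1 | in [-6,6] | out [-6,5] | ==
  [41] u=2 | in [-6,4] | out [-6,-5] | ==
  [42] u=4 | in [-6,4] | out [-4,6] | prev [-4,4] | push {1,6}
  [43] u=5 | in [-6,4] | out [-6,5] | prev [-6,3] | push {0,3}
  [44] u=1 | in [-6,6] | out [-6,5] | ==
  [45] u=6 | in [-6,6] | out [-6,6] | ==
  [46] u=0 | in [-6,5] | out [-6,6] | prev [-6,4] | push {2,4,5}
  [47] u=3 | in [-6,6] | out [-6,6] | ==
  [48] u=2 | in [-6,6] | out [-6,-5] | ==
  [49] u=4 | in [-6,6] | out [-4,6] | ==
  [50] u=5 | in [-6,6] | out [-6,6] | prev [-6,5] | push {0,3,6}
  [51] u=0 | in [-6,6] | out [-6,6] | ==
  [52] u=3 | in [-6,6] | out [-6,6] | ==
  [53] u=6 | in [-6,6] | out [-6,6] | ==

Converged values:
  [0] [-6,6]
  [1] [-6,5]
  [2] [-6,-5]
  [3] [-6,6]
  [4] [-4,6]
  [5] [-6,6]
  [6] [-6,6]

[-6,6]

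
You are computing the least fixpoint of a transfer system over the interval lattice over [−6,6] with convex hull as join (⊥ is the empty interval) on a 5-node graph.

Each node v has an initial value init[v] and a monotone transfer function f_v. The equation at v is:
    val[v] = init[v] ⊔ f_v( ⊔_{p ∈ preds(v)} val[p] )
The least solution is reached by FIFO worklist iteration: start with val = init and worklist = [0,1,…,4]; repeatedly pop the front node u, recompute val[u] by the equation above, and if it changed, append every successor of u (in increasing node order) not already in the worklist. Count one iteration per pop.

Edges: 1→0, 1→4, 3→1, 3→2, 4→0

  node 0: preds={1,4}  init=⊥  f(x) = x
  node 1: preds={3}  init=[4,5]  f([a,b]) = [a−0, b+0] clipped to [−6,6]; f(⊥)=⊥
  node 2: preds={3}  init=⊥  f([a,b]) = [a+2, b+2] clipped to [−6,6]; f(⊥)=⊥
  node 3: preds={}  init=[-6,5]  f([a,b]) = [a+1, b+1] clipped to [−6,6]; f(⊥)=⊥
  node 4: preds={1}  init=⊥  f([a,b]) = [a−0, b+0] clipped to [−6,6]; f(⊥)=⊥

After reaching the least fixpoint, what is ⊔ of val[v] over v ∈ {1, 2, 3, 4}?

Worklist (6 pops):
  #1 pop 0: in=[4,5] → [4,5] (was ⊥); enqueue []
  #2 pop 1: in=[-6,5] → [-6,5] (was [4,5]); enqueue [0]
  #3 pop 2: in=[-6,5] → [-4,6] (was ⊥); enqueue []
  #4 pop 3: in=⊥ → [-6,5] (no change)
  #5 pop 4: in=[-6,5] → [-6,5] (was ⊥); enqueue []
  #6 pop 0: in=[-6,5] → [-6,5] (was [4,5]); enqueue []

Fixpoint:
  val[0] = [-6,5]
  val[1] = [-6,5]
  val[2] = [-4,6]
  val[3] = [-6,5]
  val[4] = [-6,5]

[-6,6]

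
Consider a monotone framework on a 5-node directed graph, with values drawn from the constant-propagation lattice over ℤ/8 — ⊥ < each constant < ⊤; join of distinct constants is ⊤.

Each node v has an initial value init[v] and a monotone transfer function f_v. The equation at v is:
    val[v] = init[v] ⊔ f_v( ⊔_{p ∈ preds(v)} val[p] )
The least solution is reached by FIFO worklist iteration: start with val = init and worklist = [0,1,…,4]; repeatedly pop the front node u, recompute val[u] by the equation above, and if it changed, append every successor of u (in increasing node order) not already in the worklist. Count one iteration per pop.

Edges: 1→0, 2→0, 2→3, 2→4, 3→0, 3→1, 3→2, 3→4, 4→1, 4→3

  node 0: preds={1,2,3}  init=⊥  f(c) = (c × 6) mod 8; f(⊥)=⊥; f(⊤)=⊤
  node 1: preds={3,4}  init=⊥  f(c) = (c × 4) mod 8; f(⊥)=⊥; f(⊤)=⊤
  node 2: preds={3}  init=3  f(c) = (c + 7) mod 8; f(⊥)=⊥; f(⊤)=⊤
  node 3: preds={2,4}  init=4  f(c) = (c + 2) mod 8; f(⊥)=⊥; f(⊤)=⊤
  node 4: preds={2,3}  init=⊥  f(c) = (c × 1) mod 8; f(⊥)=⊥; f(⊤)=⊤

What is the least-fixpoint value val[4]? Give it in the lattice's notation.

Worklist (11 pops):
  #1 pop 0: in=⊤ → ⊤ (was ⊥); enqueue []
  #2 pop 1: in=4 → 0 (was ⊥); enqueue [0]
  #3 pop 2: in=4 → 3 (no change)
  #4 pop 3: in=3 → ⊤ (was 4); enqueue [1,2]
  #5 pop 4: in=⊤ → ⊤ (was ⊥); enqueue [3]
  #6 pop 0: in=⊤ → ⊤ (no change)
  #7 pop 1: in=⊤ → ⊤ (was 0); enqueue [0]
  #8 pop 2: in=⊤ → ⊤ (was 3); enqueue [4]
  #9 pop 3: in=⊤ → ⊤ (no change)
  #10 pop 0: in=⊤ → ⊤ (no change)
  #11 pop 4: in=⊤ → ⊤ (no change)

Fixpoint:
  val[0] = ⊤
  val[1] = ⊤
  val[2] = ⊤
  val[3] = ⊤
  val[4] = ⊤

⊤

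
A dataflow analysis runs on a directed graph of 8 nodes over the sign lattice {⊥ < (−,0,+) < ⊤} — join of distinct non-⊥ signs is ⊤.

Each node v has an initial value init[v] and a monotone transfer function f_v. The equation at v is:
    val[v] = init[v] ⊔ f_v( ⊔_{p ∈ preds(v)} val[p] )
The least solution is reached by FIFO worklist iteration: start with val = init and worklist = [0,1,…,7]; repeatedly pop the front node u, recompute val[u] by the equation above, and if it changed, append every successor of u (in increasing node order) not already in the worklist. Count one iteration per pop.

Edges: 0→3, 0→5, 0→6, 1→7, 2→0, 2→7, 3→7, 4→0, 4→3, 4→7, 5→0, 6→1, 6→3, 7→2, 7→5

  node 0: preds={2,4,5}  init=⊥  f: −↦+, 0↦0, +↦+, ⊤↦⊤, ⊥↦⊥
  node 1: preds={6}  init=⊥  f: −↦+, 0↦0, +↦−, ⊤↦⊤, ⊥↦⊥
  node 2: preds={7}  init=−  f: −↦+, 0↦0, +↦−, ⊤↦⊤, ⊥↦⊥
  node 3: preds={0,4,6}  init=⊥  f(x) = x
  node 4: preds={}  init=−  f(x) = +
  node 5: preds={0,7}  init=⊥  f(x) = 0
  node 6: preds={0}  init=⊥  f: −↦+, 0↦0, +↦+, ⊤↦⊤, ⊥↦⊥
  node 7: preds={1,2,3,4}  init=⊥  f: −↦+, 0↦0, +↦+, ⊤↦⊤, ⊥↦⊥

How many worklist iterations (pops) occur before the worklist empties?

19

Iteration log — 19 steps:
  step 1. node 0  ⊔preds=−  new=+  old=⊥  +wl: 
  step 2. node 1  ⊔preds=⊥  new=⊥  stable
  step 3. node 2  ⊔preds=⊥  new=−  stable
  step 4. node 3  ⊔preds=⊤  new=⊤  old=⊥  +wl: 
  step 5. node 4  ⊔preds=⊥  new=⊤  old=−  +wl: 0,3
  step 6. node 5  ⊔preds=+  new=0  old=⊥  +wl: 
  step 7. node 6  ⊔preds=+  new=+  old=⊥  +wl: 1
  step 8. node 7  ⊔preds=⊤  new=⊤  old=⊥  +wl: 2,5
  step 9. node 0  ⊔preds=⊤  new=⊤  old=+  +wl: 6
  step 10. node 3  ⊔preds=⊤  new=⊤  stable
  step 11. node 1  ⊔preds=+  new=−  old=⊥  +wl: 7
  step 12. node 2  ⊔preds=⊤  new=⊤  old=−  +wl: 0
  step 13. node 5  ⊔preds=⊤  new=0  stable
  step 14. node 6  ⊔preds=⊤  new=⊤  old=+  +wl: 1,3
  step 15. node 7  ⊔preds=⊤  new=⊤  stable
  step 16. node 0  ⊔preds=⊤  new=⊤  stable
  step 17. node 1  ⊔preds=⊤  new=⊤  old=−  +wl: 7
  step 18. node 3  ⊔preds=⊤  new=⊤  stable
  step 19. node 7  ⊔preds=⊤  new=⊤  stable

Least fixpoint reached:
  node 0: ⊤
  node 1: ⊤
  node 2: ⊤
  node 3: ⊤
  node 4: ⊤
  node 5: 0
  node 6: ⊤
  node 7: ⊤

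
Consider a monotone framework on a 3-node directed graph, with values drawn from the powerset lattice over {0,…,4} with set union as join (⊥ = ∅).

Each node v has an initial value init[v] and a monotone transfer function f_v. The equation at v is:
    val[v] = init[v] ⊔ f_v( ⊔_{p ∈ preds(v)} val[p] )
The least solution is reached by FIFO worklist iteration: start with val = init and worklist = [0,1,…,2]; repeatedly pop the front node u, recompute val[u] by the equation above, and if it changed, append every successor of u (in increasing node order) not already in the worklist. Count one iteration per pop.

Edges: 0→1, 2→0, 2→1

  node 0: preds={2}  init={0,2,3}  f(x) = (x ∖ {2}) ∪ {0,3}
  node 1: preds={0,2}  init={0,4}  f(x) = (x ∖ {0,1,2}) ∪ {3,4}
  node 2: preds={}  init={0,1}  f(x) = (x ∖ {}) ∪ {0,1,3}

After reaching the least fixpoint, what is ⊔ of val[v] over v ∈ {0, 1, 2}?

{0,1,2,3,4}

Trace (5 dequeues):
  [1] u=0 | in {0,1} | out {0,1,2,3} | prev {0,2,3} | push {}
  [2] u=1 | in {0,1,2,3} | out {0,3,4} | prev {0,4} | push {}
  [3] u=2 | in {} | out {0,1,3} | prev {0,1} | push {0,1}
  [4] u=0 | in {0,1,3} | out {0,1,2,3} | ==
  [5] u=1 | in {0,1,2,3} | out {0,3,4} | ==

Converged values:
  [0] {0,1,2,3}
  [1] {0,3,4}
  [2] {0,1,3}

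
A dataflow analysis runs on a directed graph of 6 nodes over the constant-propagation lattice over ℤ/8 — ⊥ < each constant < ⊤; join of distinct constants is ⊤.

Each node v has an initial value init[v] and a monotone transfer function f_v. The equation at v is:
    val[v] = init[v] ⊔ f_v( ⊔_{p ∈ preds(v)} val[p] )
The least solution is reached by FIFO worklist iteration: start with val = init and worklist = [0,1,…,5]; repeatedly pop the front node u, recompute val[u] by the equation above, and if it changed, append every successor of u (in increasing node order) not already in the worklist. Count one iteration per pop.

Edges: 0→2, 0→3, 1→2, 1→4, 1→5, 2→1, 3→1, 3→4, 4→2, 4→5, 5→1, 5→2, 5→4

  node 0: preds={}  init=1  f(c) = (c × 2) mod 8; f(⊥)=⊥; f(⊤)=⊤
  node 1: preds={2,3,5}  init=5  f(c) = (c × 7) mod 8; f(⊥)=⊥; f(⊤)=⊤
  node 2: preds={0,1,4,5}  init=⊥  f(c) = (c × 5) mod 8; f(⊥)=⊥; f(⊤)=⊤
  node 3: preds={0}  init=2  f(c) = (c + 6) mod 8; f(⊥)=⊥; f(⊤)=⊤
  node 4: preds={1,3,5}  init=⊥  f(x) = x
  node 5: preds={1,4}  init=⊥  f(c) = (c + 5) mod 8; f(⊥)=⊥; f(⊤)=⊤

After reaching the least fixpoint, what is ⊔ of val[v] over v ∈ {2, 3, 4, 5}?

⊤

Iteration log — 9 steps:
  step 1. node 0  ⊔preds=⊥  new=1  stable
  step 2. node 1  ⊔preds=2  new=⊤  old=5  +wl: 
  step 3. node 2  ⊔preds=⊤  new=⊤  old=⊥  +wl: 1
  step 4. node 3  ⊔preds=1  new=⊤  old=2  +wl: 
  step 5. node 4  ⊔preds=⊤  new=⊤  old=⊥  +wl: 2
  step 6. node 5  ⊔preds=⊤  new=⊤  old=⊥  +wl: 4
  step 7. node 1  ⊔preds=⊤  new=⊤  stable
  step 8. node 2  ⊔preds=⊤  new=⊤  stable
  step 9. node 4  ⊔preds=⊤  new=⊤  stable

Least fixpoint reached:
  node 0: 1
  node 1: ⊤
  node 2: ⊤
  node 3: ⊤
  node 4: ⊤
  node 5: ⊤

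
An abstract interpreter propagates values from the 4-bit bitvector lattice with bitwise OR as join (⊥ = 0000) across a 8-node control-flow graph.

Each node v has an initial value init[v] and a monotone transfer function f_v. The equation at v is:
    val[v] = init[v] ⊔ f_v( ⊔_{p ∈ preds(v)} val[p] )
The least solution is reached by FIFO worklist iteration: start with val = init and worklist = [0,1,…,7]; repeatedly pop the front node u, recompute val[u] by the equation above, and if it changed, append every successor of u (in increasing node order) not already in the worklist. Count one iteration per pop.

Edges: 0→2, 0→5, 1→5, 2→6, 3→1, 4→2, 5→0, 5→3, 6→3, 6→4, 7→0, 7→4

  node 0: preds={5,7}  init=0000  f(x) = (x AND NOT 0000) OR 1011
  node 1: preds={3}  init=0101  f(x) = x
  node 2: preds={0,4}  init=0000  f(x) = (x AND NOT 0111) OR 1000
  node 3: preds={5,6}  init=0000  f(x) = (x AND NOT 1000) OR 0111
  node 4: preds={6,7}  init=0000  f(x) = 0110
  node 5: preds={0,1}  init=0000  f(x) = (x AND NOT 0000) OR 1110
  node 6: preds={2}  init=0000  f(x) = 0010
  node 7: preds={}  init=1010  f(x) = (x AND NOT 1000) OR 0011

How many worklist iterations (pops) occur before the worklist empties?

15

Trace (15 dequeues):
  [1] u=0 | in 1010 | out 1011 | prev 0000 | push {}
  [2] u=1 | in 0000 | out 0101 | ==
  [3] u=2 | in 1011 | out 1000 | prev 0000 | push {}
  [4] u=3 | in 0000 | out 0111 | prev 0000 | push {1}
  [5] u=4 | in 1010 | out 0110 | prev 0000 | push {2}
  [6] u=5 | in 1111 | out 1111 | prev 0000 | push {0,3}
  [7] u=6 | in 1000 | out 0010 | prev 0000 | push {4}
  [8] u=7 | in 0000 | out 1011 | prev 1010 | push {}
  [9] u=1 | in 0111 | out 0111 | prev 0101 | push {5}
  [10] u=2 | in 1111 | out 1000 | ==
  [11] u=0 | in 1111 | out 1111 | prev 1011 | push {2}
  [12] u=3 | in 1111 | out 0111 | ==
  [13] u=4 | in 1011 | out 0110 | ==
  [14] u=5 | in 1111 | out 1111 | ==
  [15] u=2 | in 1111 | out 1000 | ==

Converged values:
  [0] 1111
  [1] 0111
  [2] 1000
  [3] 0111
  [4] 0110
  [5] 1111
  [6] 0010
  [7] 1011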